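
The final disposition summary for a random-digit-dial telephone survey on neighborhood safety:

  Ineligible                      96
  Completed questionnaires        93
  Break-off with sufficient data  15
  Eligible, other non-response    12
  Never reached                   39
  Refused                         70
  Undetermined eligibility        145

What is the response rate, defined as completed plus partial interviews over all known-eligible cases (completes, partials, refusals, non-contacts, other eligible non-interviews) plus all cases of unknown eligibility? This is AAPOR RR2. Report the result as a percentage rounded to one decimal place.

28.9%

Top: 93 + 15 = 108
Denominator: 93 + 15 + 70 + 39 + 12 + 145 = 374
RR2 = 108 / 374 = 0.2888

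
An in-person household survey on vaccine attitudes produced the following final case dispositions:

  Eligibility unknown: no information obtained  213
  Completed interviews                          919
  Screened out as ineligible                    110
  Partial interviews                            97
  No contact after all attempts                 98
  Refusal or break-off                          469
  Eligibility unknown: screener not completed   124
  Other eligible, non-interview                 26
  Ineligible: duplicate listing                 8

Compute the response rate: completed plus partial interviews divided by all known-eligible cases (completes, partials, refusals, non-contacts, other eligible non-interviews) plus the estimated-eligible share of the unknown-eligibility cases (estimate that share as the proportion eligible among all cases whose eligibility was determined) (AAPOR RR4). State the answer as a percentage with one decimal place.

52.8%

Unknown if eligible = 124 + 213 = 337
Not eligible = 110 + 8 = 118
Num = 919 + 97 = 1016
Known eligible = 919 + 97 + 469 + 98 + 26 = 1609
e = 1609 / (1609 + 118) = 1609 / 1727 = 0.9317
Estimated eligible among unknowns = 0.9317 × 337 = 313.98
Denominator = 1609 + 313.98 = 1922.98
RR4 = 1016 / 1922.98 = 0.5283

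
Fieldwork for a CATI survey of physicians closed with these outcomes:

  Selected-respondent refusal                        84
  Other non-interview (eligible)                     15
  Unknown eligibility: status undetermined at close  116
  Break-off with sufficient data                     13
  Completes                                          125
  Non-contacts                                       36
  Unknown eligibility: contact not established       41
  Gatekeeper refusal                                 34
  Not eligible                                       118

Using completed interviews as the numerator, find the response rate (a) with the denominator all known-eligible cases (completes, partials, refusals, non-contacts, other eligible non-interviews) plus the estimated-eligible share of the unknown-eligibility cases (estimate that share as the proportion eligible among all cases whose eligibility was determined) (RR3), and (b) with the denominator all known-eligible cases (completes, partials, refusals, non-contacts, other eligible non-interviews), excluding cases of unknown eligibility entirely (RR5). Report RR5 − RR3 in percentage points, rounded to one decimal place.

11.0

Refusal or break-off = 34 + 84 = 118
Unknown if eligible = 41 + 116 = 157
Num: 125
Known eligible: 125 + 13 + 118 + 36 + 15 = 307
e = 307 / (307 + 118) = 307 / 425 = 0.7224
Eligible share of unknowns: 0.7224 × 157 = 113.42
Denom: 307 + 113.42 = 420.42
RR3 = 125 / 420.42 = 0.2973
Denom: 125 + 13 + 118 + 36 + 15 = 307
RR5 = 125 / 307 = 0.4072
Difference = 40.72 − 29.73 = 10.99 percentage points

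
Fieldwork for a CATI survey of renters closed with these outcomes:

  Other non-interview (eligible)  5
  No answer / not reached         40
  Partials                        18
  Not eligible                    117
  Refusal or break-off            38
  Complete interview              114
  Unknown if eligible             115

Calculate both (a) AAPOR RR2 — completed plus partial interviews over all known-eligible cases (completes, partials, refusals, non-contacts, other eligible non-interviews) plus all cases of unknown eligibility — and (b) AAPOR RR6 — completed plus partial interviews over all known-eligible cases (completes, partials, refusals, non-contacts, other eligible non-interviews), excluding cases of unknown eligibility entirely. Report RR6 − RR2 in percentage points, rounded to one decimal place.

21.4

Numerator = 114 + 18 = 132
Base = 114 + 18 + 38 + 40 + 5 + 115 = 330
RR2 = 132 / 330 = 0.4000
Base = 114 + 18 + 38 + 40 + 5 = 215
RR6 = 132 / 215 = 0.6140
Difference = 61.40 − 40.00 = 21.40 percentage points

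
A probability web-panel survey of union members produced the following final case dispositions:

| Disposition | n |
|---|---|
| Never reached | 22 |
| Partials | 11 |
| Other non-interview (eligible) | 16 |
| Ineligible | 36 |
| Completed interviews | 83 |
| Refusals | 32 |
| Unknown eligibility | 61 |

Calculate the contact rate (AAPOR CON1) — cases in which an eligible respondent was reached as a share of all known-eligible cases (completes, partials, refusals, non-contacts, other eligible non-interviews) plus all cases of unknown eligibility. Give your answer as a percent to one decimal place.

Top: 83 + 11 + 32 + 16 = 142
Denominator: 83 + 11 + 32 + 22 + 16 + 61 = 225
CON1 = 142 / 225 = 0.6311

63.1%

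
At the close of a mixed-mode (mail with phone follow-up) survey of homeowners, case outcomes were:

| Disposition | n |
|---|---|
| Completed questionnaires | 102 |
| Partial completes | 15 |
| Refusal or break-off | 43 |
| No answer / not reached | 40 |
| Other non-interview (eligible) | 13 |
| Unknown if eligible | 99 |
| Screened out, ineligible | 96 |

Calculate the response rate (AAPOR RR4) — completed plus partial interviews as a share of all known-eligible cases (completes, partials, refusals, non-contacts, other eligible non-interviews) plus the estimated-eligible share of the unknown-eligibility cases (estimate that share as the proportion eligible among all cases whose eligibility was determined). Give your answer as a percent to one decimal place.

41.6%

Numerator: 102 + 15 = 117
Known eligible: 102 + 15 + 43 + 40 + 13 = 213
e = 213 / (213 + 96) = 213 / 309 = 0.6893
e × U: 0.6893 × 99 = 68.24
Base: 213 + 68.24 = 281.24
RR4 = 117 / 281.24 = 0.4160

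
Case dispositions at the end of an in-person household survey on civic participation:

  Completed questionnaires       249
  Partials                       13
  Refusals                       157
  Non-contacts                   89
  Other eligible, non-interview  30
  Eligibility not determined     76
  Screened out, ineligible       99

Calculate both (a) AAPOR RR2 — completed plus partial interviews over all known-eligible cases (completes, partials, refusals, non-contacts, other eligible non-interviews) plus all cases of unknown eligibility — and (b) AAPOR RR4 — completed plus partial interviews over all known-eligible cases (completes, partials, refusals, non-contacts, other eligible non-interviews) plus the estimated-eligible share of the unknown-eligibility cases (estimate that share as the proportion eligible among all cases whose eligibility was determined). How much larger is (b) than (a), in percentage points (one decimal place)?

0.8

Numerator = 249 + 13 = 262
Denominator = 249 + 13 + 157 + 89 + 30 + 76 = 614
RR2 = 262 / 614 = 0.4267
Eligible (known) = 249 + 13 + 157 + 89 + 30 = 538
e = 538 / (538 + 99) = 538 / 637 = 0.8446
Eligible share of unknowns = 0.8446 × 76 = 64.19
Denominator = 538 + 64.19 = 602.19
RR4 = 262 / 602.19 = 0.4351
Difference = 43.51 − 42.67 = 0.84 percentage points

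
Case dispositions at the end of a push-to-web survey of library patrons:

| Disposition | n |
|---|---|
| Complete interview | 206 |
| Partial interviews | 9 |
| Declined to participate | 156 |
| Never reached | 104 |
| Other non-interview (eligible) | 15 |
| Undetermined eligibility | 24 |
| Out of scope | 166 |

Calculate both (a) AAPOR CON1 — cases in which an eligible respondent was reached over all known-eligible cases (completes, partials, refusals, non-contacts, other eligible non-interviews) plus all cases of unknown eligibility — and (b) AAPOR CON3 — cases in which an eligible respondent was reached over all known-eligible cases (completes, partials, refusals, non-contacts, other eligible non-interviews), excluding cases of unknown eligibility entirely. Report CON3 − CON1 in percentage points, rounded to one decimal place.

Num → 206 + 9 + 156 + 15 = 386
Denom → 206 + 9 + 156 + 104 + 15 + 24 = 514
CON1 = 386 / 514 = 0.7510
Denom → 206 + 9 + 156 + 104 + 15 = 490
CON3 = 386 / 490 = 0.7878
Difference = 78.78 − 75.10 = 3.68 percentage points

3.7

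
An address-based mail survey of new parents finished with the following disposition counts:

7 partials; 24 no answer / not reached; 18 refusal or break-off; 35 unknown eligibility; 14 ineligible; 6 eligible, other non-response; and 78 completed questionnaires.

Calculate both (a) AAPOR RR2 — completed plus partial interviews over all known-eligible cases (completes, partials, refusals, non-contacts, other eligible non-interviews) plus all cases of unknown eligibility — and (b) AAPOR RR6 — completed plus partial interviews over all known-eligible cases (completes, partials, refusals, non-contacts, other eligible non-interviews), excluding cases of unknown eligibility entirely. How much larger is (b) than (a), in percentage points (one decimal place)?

13.3

Top = 78 + 7 = 85
Denom = 78 + 7 + 18 + 24 + 6 + 35 = 168
RR2 = 85 / 168 = 0.5060
Denom = 78 + 7 + 18 + 24 + 6 = 133
RR6 = 85 / 133 = 0.6391
Difference = 63.91 − 50.60 = 13.31 percentage points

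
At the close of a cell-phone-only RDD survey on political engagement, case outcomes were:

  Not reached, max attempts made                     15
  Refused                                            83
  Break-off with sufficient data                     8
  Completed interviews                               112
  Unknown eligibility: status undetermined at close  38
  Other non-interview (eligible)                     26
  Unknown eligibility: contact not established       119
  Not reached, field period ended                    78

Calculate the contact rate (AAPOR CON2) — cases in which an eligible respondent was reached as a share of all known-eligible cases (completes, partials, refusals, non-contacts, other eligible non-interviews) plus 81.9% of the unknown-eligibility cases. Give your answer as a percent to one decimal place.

No contact after all attempts = 78 + 15 = 93
Unknown eligibility = 119 + 38 = 157
Top = 112 + 8 + 83 + 26 = 229
Determined eligible = 112 + 8 + 83 + 93 + 26 = 322
Estimated eligible among unknowns = 0.8190 × 157 = 128.58
Denominator = 322 + 128.58 = 450.58
CON2 = 229 / 450.58 = 0.5082

50.8%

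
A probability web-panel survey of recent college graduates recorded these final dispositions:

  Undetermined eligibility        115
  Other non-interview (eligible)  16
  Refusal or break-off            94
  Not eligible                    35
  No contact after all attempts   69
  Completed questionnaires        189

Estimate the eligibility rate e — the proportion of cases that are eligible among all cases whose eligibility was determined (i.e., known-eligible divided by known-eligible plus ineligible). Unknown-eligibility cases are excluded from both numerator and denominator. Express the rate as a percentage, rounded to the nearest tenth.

91.3%

Eligible (known) → 189 + 94 + 69 + 16 = 368
e = 368 / (368 + 35) = 368 / 403 = 0.9132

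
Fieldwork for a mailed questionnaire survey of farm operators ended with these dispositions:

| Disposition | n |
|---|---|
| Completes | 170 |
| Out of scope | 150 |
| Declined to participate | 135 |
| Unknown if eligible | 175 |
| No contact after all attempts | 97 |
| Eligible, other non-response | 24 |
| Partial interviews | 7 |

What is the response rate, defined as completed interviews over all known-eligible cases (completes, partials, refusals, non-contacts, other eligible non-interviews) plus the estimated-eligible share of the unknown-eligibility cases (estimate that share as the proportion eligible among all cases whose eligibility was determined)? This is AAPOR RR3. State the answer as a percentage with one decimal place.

Numerator → 170
Eligible (known) → 170 + 7 + 135 + 97 + 24 = 433
e = 433 / (433 + 150) = 433 / 583 = 0.7427
Estimated eligible among unknowns → 0.7427 × 175 = 129.97
Base → 433 + 129.97 = 562.97
RR3 = 170 / 562.97 = 0.3020

30.2%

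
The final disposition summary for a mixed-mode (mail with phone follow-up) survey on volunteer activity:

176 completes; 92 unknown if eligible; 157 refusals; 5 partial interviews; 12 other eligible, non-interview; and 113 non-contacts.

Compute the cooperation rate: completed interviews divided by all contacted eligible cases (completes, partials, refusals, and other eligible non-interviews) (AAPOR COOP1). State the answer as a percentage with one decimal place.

Num → 176
Denominator → 176 + 5 + 157 + 12 = 350
COOP1 = 176 / 350 = 0.5029

50.3%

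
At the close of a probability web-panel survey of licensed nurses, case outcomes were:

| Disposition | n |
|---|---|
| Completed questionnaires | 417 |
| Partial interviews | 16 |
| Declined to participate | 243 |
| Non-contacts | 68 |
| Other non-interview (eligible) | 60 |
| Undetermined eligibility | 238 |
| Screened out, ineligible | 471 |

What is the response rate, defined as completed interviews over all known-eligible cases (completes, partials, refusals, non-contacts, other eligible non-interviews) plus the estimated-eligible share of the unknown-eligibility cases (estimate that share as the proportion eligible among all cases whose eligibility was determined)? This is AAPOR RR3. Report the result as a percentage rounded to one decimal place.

Numerator = 417
Determined eligible = 417 + 16 + 243 + 68 + 60 = 804
e = 804 / (804 + 471) = 804 / 1275 = 0.6306
Eligible share of unknowns = 0.6306 × 238 = 150.08
Denominator = 804 + 150.08 = 954.08
RR3 = 417 / 954.08 = 0.4371

43.7%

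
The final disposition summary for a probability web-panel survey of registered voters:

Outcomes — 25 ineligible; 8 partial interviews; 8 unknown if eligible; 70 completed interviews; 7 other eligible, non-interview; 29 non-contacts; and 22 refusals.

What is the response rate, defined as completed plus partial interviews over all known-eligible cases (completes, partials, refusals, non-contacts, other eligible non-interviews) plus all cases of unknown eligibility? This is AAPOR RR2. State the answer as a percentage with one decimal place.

54.2%

Top: 70 + 8 = 78
Base: 70 + 8 + 22 + 29 + 7 + 8 = 144
RR2 = 78 / 144 = 0.5417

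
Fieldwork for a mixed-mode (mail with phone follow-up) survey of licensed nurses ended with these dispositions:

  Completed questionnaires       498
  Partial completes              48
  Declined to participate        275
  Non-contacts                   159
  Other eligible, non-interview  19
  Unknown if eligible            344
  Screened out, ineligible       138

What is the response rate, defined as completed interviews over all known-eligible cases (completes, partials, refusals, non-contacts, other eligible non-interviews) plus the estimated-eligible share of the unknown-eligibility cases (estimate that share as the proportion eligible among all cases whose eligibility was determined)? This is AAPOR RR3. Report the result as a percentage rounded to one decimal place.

38.3%

Top: 498
Known eligible: 498 + 48 + 275 + 159 + 19 = 999
e = 999 / (999 + 138) = 999 / 1137 = 0.8786
e × U: 0.8786 × 344 = 302.24
Denom: 999 + 302.24 = 1301.24
RR3 = 498 / 1301.24 = 0.3827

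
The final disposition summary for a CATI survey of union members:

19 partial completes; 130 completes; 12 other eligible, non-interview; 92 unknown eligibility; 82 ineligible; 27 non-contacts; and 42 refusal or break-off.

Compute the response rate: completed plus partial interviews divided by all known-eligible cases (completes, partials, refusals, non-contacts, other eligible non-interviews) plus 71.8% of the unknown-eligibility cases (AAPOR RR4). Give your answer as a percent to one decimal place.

50.3%

Numerator → 130 + 19 = 149
Eligible (known) → 130 + 19 + 42 + 27 + 12 = 230
Estimated eligible among unknowns → 0.7180 × 92 = 66.06
Base → 230 + 66.06 = 296.06
RR4 = 149 / 296.06 = 0.5033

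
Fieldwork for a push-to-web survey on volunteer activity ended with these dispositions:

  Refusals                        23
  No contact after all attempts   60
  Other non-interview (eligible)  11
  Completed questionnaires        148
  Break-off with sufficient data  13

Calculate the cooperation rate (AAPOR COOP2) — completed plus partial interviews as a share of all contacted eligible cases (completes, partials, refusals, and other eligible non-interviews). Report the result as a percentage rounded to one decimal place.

82.6%

Top: 148 + 13 = 161
Denominator: 148 + 13 + 23 + 11 = 195
COOP2 = 161 / 195 = 0.8256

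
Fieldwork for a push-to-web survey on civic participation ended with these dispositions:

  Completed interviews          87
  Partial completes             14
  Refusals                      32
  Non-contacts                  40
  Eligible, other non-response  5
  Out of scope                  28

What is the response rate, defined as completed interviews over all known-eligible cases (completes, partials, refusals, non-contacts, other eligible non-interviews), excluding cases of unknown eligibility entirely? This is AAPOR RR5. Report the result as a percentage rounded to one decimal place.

48.9%

Num = 87
Denom = 87 + 14 + 32 + 40 + 5 = 178
RR5 = 87 / 178 = 0.4888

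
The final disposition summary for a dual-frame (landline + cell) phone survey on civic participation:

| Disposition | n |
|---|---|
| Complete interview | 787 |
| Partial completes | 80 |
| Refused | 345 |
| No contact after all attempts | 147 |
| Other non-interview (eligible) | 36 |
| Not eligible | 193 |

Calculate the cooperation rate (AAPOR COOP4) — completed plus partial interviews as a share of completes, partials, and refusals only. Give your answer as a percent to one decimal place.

71.5%

Num: 787 + 80 = 867
Denominator: 787 + 80 + 345 = 1212
COOP4 = 867 / 1212 = 0.7153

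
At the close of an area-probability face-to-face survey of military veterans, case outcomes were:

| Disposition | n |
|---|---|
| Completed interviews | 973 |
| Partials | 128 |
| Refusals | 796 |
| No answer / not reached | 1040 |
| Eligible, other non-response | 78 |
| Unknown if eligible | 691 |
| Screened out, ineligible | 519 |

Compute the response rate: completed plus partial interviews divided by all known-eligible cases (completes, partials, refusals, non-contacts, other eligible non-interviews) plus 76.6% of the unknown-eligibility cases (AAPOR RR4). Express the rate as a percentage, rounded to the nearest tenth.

31.1%

Numerator: 973 + 128 = 1101
Eligible (known): 973 + 128 + 796 + 1040 + 78 = 3015
Estimated eligible among unknowns: 0.7660 × 691 = 529.31
Denominator: 3015 + 529.31 = 3544.31
RR4 = 1101 / 3544.31 = 0.3106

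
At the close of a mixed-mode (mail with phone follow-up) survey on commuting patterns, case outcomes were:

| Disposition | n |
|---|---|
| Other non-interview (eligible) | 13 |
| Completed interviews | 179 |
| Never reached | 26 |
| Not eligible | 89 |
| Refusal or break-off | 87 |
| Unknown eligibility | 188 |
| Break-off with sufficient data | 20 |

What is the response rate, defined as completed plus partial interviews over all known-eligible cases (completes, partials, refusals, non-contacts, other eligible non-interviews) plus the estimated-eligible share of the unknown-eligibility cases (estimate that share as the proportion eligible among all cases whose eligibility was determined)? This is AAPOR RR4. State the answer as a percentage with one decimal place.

Num = 179 + 20 = 199
Known eligible = 179 + 20 + 87 + 26 + 13 = 325
e = 325 / (325 + 89) = 325 / 414 = 0.7850
Eligible share of unknowns = 0.7850 × 188 = 147.58
Denominator = 325 + 147.58 = 472.58
RR4 = 199 / 472.58 = 0.4211

42.1%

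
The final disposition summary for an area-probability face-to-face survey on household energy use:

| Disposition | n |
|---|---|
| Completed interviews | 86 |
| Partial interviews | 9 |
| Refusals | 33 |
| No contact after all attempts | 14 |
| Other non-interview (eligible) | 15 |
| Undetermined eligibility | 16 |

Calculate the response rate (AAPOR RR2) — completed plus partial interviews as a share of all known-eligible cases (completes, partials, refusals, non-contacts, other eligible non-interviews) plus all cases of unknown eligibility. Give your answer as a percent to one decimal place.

Numerator = 86 + 9 = 95
Base = 86 + 9 + 33 + 14 + 15 + 16 = 173
RR2 = 95 / 173 = 0.5491

54.9%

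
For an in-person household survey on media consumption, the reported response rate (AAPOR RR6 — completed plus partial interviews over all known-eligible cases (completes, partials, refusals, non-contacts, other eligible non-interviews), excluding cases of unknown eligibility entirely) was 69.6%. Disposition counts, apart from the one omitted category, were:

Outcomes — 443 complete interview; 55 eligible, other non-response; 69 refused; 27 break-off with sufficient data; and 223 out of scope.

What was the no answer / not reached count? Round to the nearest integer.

Top → 443 + 27 = 470
RR6 = 470 / D = 0.696
D = 470 / 0.696 = 675.3
Rest of base = 594
no answer / not reached = 675.3 − 594 ≈ 81

81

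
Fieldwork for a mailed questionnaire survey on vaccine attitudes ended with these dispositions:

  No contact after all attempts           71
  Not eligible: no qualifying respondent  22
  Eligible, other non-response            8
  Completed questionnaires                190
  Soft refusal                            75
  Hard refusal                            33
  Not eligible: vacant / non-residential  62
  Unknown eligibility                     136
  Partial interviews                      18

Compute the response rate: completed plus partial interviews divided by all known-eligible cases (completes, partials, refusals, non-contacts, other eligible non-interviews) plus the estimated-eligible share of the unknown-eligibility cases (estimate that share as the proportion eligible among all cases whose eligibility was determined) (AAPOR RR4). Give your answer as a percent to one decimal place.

41.0%

Refused = 33 + 75 = 108
Not eligible = 22 + 62 = 84
Numerator → 190 + 18 = 208
Eligible (known) → 190 + 18 + 108 + 71 + 8 = 395
e = 395 / (395 + 84) = 395 / 479 = 0.8246
e × U → 0.8246 × 136 = 112.15
Denominator → 395 + 112.15 = 507.15
RR4 = 208 / 507.15 = 0.4101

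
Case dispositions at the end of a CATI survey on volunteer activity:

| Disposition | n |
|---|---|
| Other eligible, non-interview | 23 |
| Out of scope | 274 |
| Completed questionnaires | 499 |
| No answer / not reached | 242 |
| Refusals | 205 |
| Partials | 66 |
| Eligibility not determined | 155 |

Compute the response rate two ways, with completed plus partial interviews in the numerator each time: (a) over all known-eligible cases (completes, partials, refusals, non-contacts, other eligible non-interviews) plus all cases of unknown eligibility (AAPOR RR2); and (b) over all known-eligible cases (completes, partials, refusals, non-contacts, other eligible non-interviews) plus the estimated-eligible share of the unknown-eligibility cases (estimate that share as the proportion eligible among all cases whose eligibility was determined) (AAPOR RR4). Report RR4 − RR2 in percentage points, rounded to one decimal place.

1.3

Top = 499 + 66 = 565
Base = 499 + 66 + 205 + 242 + 23 + 155 = 1190
RR2 = 565 / 1190 = 0.4748
Known eligible = 499 + 66 + 205 + 242 + 23 = 1035
e = 1035 / (1035 + 274) = 1035 / 1309 = 0.7907
Eligible share of unknowns = 0.7907 × 155 = 122.56
Base = 1035 + 122.56 = 1157.56
RR4 = 565 / 1157.56 = 0.4881
Difference = 48.81 − 47.48 = 1.33 percentage points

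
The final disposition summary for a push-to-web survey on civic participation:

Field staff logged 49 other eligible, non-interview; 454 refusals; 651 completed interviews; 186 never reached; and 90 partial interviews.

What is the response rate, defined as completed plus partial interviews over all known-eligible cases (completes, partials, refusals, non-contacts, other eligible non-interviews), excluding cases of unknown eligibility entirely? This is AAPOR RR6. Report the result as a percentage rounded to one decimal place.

51.8%

Numerator → 651 + 90 = 741
Base → 651 + 90 + 454 + 186 + 49 = 1430
RR6 = 741 / 1430 = 0.5182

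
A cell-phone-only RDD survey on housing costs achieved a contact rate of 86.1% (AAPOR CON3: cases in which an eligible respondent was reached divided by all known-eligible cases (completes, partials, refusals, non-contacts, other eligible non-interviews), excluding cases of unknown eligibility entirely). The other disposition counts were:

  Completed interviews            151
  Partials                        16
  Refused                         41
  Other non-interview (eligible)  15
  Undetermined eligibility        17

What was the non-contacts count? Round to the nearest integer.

36

Numerator → 151 + 16 + 41 + 15 = 223
CON3 = 223 / D = 0.861
D = 223 / 0.861 = 259.0
Other denominator terms total 223
non-contacts = 259.0 − 223 ≈ 36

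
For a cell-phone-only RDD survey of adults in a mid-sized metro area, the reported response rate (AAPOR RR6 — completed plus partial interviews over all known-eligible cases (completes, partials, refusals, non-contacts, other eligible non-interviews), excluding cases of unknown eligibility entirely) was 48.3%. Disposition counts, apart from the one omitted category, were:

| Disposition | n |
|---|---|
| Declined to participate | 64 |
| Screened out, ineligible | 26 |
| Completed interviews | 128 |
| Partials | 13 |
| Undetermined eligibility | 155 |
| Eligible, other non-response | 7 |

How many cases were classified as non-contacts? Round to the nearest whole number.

80

Numerator = 128 + 13 = 141
RR6 = 141 / D = 0.483
D = 141 / 0.483 = 291.9
Rest of base = 212
non-contacts = 291.9 − 212 ≈ 80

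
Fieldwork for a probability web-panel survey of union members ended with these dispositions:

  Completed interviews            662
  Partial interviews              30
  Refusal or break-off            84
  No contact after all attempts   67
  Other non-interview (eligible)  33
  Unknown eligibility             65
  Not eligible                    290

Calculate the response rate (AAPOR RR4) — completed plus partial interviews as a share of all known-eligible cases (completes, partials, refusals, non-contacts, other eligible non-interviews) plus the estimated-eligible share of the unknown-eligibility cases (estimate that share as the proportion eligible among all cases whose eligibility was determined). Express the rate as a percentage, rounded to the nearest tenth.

Num → 662 + 30 = 692
Determined eligible → 662 + 30 + 84 + 67 + 33 = 876
e = 876 / (876 + 290) = 876 / 1166 = 0.7513
e × U → 0.7513 × 65 = 48.83
Denom → 876 + 48.83 = 924.83
RR4 = 692 / 924.83 = 0.7482

74.8%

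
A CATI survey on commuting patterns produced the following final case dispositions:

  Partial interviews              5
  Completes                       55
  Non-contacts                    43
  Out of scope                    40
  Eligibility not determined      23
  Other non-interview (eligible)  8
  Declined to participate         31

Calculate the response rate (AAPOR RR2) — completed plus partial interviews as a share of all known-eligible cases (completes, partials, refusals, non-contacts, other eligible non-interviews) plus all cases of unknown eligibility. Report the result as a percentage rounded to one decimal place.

Numerator: 55 + 5 = 60
Denominator: 55 + 5 + 31 + 43 + 8 + 23 = 165
RR2 = 60 / 165 = 0.3636

36.4%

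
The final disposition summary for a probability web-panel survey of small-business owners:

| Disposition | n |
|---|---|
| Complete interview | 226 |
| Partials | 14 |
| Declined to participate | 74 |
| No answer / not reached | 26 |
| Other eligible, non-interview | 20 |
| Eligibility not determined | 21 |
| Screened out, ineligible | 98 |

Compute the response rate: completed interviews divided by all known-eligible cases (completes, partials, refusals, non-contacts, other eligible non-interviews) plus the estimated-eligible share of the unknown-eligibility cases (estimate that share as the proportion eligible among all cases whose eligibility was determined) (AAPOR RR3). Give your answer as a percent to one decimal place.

60.0%

Top = 226
Determined eligible = 226 + 14 + 74 + 26 + 20 = 360
e = 360 / (360 + 98) = 360 / 458 = 0.7860
e × U = 0.7860 × 21 = 16.51
Base = 360 + 16.51 = 376.51
RR3 = 226 / 376.51 = 0.6002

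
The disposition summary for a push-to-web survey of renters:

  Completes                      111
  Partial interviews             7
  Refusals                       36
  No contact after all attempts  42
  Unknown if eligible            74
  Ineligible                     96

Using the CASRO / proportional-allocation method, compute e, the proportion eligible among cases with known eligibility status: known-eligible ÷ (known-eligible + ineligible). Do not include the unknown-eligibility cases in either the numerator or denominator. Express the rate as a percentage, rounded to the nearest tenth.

Determined eligible → 111 + 7 + 36 + 42 = 196
e = 196 / (196 + 96) = 196 / 292 = 0.6712

67.1%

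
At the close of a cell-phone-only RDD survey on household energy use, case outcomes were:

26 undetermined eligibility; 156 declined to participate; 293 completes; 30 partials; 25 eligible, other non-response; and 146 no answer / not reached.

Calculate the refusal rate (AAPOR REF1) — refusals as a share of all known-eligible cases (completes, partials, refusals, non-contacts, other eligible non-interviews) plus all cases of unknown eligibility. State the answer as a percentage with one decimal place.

Top: 156
Base: 293 + 30 + 156 + 146 + 25 + 26 = 676
REF1 = 156 / 676 = 0.2308

23.1%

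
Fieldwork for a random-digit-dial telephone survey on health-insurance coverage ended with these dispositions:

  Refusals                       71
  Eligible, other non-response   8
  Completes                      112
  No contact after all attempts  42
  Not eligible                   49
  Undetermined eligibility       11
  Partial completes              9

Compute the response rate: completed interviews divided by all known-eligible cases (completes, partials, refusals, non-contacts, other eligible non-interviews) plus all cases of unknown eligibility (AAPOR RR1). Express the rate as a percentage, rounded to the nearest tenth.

Top → 112
Denom → 112 + 9 + 71 + 42 + 8 + 11 = 253
RR1 = 112 / 253 = 0.4427

44.3%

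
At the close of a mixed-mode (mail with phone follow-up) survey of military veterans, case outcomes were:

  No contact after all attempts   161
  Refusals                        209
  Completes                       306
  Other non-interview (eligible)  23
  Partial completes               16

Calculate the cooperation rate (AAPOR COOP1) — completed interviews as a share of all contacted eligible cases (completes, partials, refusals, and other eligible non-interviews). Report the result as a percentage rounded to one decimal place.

Numerator = 306
Base = 306 + 16 + 209 + 23 = 554
COOP1 = 306 / 554 = 0.5523

55.2%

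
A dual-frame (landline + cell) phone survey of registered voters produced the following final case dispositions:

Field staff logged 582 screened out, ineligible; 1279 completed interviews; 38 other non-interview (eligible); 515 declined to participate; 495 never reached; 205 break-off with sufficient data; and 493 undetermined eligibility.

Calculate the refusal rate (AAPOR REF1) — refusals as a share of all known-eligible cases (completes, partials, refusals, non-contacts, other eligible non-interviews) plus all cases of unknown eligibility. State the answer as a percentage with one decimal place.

17.0%

Num = 515
Denom = 1279 + 205 + 515 + 495 + 38 + 493 = 3025
REF1 = 515 / 3025 = 0.1702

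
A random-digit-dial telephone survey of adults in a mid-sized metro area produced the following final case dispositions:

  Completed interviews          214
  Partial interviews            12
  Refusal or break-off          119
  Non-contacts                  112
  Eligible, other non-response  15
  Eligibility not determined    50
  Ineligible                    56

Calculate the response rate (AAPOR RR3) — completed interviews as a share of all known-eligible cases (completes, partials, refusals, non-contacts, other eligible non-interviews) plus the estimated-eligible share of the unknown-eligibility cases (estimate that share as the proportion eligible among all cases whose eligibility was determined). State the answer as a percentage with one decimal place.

Top = 214
Determined eligible = 214 + 12 + 119 + 112 + 15 = 472
e = 472 / (472 + 56) = 472 / 528 = 0.8939
Eligible share of unknowns = 0.8939 × 50 = 44.70
Base = 472 + 44.70 = 516.70
RR3 = 214 / 516.70 = 0.4142

41.4%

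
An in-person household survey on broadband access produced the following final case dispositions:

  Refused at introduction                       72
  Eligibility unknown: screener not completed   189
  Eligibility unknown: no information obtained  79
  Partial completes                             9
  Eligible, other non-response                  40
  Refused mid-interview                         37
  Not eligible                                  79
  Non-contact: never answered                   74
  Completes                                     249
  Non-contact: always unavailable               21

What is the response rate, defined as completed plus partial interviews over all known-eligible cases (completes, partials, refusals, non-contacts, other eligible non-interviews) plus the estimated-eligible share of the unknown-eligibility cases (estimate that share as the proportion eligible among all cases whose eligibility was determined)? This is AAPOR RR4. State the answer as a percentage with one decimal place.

35.2%

Refused = 72 + 37 = 109
No answer / not reached = 74 + 21 = 95
Undetermined eligibility = 189 + 79 = 268
Top: 249 + 9 = 258
Eligible (known): 249 + 9 + 109 + 95 + 40 = 502
e = 502 / (502 + 79) = 502 / 581 = 0.8640
e × U: 0.8640 × 268 = 231.55
Denominator: 502 + 231.55 = 733.55
RR4 = 258 / 733.55 = 0.3517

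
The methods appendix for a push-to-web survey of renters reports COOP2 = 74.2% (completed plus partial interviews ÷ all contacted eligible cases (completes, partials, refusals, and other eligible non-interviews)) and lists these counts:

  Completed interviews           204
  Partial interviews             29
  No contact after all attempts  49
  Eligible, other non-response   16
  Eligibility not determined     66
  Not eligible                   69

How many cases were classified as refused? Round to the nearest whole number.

Num: 204 + 29 = 233
COOP2 = 233 / D = 0.742
D = 233 / 0.742 = 314.0
Remaining denominator categories sum to 249
refused = 314.0 − 249 ≈ 65

65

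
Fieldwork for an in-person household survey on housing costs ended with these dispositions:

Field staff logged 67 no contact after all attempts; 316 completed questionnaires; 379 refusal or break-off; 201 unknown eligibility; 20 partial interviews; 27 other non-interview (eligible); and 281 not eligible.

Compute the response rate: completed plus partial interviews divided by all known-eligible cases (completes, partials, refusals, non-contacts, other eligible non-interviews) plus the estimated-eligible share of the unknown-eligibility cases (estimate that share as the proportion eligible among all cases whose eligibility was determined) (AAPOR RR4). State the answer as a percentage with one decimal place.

35.1%

Num = 316 + 20 = 336
Eligible (known) = 316 + 20 + 379 + 67 + 27 = 809
e = 809 / (809 + 281) = 809 / 1090 = 0.7422
Estimated eligible among unknowns = 0.7422 × 201 = 149.18
Denom = 809 + 149.18 = 958.18
RR4 = 336 / 958.18 = 0.3507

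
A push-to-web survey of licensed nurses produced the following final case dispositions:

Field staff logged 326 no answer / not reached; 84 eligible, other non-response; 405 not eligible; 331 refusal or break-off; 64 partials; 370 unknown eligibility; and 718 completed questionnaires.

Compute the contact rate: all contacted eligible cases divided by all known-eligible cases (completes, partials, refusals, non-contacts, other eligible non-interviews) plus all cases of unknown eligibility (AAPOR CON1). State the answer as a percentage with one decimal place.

63.2%

Numerator = 718 + 64 + 331 + 84 = 1197
Denom = 718 + 64 + 331 + 326 + 84 + 370 = 1893
CON1 = 1197 / 1893 = 0.6323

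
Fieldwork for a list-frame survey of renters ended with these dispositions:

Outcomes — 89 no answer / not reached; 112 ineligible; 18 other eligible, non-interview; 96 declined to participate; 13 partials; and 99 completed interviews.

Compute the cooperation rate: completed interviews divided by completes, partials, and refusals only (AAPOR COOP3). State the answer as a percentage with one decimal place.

47.6%

Num → 99
Base → 99 + 13 + 96 = 208
COOP3 = 99 / 208 = 0.4760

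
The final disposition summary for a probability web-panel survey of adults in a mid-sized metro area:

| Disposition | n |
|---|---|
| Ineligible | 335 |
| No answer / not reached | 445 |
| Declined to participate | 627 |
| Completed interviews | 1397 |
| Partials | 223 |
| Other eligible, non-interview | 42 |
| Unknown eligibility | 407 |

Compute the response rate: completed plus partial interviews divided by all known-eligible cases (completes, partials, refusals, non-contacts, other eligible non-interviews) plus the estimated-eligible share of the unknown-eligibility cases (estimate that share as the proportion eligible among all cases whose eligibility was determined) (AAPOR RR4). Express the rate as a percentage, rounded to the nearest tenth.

52.3%

Numerator → 1397 + 223 = 1620
Determined eligible → 1397 + 223 + 627 + 445 + 42 = 2734
e = 2734 / (2734 + 335) = 2734 / 3069 = 0.8908
e × U → 0.8908 × 407 = 362.56
Base → 2734 + 362.56 = 3096.56
RR4 = 1620 / 3096.56 = 0.5232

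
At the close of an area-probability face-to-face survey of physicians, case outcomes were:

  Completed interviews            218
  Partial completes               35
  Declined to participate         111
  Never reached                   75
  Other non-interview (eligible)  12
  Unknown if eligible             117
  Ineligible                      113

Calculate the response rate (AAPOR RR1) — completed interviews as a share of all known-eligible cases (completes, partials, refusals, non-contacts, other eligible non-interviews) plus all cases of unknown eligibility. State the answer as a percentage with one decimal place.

Numerator = 218
Base = 218 + 35 + 111 + 75 + 12 + 117 = 568
RR1 = 218 / 568 = 0.3838

38.4%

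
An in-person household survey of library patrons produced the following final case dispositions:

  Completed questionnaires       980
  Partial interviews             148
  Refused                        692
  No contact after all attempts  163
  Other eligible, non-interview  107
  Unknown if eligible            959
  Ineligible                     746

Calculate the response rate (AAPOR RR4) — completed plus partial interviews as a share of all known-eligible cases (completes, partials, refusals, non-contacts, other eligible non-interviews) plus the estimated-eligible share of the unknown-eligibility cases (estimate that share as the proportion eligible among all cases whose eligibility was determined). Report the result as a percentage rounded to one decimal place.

40.3%

Top = 980 + 148 = 1128
Known eligible = 980 + 148 + 692 + 163 + 107 = 2090
e = 2090 / (2090 + 746) = 2090 / 2836 = 0.7370
Eligible share of unknowns = 0.7370 × 959 = 706.78
Denom = 2090 + 706.78 = 2796.78
RR4 = 1128 / 2796.78 = 0.4033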